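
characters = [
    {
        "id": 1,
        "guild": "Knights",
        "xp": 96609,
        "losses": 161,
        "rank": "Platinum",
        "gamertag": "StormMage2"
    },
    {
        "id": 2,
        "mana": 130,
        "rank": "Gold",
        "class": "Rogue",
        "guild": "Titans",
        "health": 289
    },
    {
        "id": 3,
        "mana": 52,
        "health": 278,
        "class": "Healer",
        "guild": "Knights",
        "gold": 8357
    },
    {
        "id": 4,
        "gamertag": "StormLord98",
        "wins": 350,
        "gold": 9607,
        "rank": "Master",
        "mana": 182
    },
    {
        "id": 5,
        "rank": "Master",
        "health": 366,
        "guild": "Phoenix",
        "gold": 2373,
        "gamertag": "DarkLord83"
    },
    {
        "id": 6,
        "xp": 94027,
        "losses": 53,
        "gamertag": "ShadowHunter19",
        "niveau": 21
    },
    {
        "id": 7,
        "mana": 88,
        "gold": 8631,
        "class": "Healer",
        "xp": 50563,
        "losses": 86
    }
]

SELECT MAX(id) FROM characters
7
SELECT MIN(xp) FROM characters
50563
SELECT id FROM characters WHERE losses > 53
[1, 7]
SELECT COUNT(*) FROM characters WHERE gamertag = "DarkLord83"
1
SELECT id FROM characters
[1, 2, 3, 4, 5, 6, 7]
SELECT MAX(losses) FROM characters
161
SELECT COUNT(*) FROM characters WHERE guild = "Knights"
2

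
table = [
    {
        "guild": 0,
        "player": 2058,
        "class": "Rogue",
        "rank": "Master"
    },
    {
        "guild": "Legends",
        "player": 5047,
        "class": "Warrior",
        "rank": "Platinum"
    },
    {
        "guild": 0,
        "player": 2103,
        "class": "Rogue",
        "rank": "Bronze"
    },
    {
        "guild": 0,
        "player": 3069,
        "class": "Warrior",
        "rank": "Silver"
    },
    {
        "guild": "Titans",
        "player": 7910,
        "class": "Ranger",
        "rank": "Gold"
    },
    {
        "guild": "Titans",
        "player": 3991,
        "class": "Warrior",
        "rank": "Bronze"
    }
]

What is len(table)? 6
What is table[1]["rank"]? "Platinum"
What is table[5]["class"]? "Warrior"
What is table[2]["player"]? 2103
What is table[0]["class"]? "Rogue"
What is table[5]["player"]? 3991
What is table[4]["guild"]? "Titans"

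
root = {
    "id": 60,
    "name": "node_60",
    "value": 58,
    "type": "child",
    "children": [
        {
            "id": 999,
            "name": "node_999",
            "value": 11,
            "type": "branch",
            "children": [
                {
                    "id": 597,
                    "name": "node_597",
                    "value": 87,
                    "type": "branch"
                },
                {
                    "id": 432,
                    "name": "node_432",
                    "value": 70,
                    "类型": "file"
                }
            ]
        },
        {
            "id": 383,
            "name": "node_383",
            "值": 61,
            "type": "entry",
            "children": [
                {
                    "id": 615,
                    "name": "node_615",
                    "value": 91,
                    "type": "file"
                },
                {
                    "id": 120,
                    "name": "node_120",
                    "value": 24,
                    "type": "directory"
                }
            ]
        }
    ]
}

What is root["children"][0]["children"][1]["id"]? 432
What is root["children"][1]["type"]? "entry"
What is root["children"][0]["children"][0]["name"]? "node_597"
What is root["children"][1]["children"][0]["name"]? "node_615"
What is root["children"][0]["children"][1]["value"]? 70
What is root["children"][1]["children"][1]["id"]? 120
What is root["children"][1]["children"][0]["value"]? 91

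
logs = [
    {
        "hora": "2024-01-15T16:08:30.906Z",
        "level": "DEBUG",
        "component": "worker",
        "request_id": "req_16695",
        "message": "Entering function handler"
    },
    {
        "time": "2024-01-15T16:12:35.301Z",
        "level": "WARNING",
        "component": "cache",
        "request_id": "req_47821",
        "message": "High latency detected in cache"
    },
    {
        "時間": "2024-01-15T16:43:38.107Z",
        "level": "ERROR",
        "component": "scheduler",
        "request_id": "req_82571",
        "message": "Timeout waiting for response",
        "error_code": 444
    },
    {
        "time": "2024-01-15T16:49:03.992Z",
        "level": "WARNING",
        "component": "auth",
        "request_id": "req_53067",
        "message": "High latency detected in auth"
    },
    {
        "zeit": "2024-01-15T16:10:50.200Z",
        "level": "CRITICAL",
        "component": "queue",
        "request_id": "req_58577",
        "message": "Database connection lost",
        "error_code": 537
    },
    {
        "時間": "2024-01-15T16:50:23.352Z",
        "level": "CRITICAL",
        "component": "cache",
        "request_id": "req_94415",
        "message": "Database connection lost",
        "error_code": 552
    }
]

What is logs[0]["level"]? "DEBUG"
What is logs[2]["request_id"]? "req_82571"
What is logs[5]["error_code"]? 552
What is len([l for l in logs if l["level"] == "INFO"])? 0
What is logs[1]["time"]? "2024-01-15T16:12:35.301Z"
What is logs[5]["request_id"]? "req_94415"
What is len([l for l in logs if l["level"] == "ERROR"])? 1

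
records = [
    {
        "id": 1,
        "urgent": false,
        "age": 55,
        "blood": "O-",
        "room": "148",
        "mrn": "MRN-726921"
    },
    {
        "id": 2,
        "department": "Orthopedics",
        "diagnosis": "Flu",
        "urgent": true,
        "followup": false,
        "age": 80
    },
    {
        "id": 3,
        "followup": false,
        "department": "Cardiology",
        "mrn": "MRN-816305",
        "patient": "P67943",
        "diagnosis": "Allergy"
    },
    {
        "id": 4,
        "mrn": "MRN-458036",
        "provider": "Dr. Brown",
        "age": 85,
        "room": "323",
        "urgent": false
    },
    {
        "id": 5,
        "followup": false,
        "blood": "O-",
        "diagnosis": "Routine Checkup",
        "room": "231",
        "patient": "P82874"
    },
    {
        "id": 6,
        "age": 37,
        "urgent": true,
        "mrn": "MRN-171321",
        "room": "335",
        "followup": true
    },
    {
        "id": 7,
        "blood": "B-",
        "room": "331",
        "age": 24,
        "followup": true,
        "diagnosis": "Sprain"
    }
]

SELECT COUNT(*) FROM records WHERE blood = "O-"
2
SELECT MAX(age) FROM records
85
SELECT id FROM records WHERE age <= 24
[7]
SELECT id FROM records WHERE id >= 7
[7]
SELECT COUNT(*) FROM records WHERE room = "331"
1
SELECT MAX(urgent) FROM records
True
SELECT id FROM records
[1, 2, 3, 4, 5, 6, 7]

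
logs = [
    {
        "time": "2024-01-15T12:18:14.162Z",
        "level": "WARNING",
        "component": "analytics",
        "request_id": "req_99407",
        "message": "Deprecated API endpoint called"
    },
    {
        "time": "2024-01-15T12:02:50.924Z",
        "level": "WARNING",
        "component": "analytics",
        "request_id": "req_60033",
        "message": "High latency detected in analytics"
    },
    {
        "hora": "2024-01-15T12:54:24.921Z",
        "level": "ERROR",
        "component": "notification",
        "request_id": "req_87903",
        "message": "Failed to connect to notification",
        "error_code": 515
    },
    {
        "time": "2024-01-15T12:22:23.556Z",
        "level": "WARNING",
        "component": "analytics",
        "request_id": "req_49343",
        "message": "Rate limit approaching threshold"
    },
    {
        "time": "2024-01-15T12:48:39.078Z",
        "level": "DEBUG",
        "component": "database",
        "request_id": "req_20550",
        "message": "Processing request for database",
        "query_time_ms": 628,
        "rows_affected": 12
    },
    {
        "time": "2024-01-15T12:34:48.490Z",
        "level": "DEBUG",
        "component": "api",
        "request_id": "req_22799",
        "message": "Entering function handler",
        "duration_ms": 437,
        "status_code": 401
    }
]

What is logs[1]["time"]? "2024-01-15T12:02:50.924Z"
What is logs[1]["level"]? "WARNING"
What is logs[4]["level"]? "DEBUG"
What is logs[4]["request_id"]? "req_20550"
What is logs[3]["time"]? "2024-01-15T12:22:23.556Z"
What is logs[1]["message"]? "High latency detected in analytics"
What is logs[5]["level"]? "DEBUG"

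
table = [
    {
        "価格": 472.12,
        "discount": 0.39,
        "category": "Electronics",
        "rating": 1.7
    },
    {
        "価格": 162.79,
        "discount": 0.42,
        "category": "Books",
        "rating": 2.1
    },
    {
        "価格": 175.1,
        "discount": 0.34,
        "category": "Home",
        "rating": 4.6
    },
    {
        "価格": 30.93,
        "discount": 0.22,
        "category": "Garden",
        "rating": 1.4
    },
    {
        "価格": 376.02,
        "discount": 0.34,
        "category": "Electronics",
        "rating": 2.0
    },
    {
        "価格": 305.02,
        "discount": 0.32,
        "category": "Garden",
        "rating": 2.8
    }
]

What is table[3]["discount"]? 0.22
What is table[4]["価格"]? 376.02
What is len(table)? 6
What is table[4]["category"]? "Electronics"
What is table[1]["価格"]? 162.79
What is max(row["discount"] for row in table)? 0.42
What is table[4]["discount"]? 0.34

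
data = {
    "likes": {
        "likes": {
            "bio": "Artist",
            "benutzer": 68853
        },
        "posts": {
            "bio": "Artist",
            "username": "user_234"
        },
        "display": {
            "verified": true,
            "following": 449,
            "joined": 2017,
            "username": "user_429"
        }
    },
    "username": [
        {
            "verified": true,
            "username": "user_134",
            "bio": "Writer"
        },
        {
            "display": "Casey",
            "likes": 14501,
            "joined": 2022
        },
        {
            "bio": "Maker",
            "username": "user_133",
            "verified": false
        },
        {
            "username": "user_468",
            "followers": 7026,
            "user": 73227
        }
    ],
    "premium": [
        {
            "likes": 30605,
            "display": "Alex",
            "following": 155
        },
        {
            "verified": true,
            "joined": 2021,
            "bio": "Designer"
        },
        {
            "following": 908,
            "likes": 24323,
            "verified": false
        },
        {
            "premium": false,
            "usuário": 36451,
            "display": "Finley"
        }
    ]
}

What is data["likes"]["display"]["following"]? 449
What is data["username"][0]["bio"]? "Writer"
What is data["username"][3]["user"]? 73227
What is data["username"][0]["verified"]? True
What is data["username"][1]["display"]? "Casey"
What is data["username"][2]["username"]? "user_133"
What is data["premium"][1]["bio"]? "Designer"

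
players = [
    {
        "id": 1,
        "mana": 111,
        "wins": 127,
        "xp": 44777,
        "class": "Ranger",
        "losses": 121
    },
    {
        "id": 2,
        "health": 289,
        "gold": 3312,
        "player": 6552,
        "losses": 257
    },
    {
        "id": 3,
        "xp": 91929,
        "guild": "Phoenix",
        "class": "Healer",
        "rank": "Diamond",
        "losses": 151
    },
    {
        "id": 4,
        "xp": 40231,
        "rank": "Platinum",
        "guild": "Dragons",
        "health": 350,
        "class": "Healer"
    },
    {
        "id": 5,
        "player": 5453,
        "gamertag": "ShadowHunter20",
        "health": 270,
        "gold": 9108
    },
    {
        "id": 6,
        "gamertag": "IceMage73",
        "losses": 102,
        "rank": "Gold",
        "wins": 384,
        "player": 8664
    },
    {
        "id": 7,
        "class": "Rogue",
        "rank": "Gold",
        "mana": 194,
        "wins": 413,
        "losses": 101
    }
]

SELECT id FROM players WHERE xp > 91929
[]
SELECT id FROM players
[1, 2, 3, 4, 5, 6, 7]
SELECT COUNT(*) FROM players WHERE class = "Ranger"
1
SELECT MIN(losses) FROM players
101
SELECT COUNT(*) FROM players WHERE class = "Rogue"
1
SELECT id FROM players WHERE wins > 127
[6, 7]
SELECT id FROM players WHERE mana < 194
[1]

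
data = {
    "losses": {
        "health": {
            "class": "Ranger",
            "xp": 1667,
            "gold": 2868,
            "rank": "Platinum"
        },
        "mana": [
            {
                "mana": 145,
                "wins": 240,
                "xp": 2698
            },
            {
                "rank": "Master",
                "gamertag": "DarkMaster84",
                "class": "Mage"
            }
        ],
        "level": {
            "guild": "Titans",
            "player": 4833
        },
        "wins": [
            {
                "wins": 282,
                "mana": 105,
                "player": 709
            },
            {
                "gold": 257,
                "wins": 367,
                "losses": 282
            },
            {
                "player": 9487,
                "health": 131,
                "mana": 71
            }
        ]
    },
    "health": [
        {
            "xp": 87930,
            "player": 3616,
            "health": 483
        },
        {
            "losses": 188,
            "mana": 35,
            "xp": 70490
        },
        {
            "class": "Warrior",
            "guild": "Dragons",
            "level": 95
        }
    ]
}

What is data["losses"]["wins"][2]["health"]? 131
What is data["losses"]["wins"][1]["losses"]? 282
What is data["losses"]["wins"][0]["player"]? 709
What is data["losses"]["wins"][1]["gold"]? 257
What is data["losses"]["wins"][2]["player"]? 9487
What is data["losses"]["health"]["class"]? "Ranger"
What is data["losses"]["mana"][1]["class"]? "Mage"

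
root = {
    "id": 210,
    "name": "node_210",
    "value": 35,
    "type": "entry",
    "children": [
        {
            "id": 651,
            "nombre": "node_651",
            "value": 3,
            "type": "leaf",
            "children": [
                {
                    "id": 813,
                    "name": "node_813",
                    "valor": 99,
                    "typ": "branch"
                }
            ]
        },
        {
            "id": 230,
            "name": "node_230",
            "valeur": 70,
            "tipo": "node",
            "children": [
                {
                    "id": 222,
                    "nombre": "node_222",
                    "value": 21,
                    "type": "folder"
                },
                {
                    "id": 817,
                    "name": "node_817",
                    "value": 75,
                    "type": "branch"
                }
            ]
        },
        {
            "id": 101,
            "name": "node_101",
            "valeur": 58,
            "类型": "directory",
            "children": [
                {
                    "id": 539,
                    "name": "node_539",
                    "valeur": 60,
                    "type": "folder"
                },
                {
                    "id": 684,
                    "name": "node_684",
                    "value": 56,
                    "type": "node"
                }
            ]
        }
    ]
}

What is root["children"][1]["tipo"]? "node"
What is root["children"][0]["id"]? 651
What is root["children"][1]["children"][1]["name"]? "node_817"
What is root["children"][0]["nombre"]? "node_651"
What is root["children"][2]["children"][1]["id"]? 684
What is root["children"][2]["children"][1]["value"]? 56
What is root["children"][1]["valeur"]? 70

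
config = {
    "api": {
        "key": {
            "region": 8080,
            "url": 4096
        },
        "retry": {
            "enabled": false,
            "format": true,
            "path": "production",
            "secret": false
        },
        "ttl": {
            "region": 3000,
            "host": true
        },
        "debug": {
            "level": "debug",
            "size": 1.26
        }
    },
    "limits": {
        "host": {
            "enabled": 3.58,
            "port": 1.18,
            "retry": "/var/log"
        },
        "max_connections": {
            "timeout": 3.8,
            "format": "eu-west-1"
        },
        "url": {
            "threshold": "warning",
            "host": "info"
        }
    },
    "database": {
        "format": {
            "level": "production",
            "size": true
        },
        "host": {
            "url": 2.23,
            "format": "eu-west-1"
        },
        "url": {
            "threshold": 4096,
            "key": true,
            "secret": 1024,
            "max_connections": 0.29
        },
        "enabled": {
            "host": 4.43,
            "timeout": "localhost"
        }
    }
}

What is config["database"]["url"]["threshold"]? 4096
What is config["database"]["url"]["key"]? True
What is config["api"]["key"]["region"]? 8080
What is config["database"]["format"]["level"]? "production"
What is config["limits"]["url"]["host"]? "info"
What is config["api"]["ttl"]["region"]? 3000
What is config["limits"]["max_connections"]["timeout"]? 3.8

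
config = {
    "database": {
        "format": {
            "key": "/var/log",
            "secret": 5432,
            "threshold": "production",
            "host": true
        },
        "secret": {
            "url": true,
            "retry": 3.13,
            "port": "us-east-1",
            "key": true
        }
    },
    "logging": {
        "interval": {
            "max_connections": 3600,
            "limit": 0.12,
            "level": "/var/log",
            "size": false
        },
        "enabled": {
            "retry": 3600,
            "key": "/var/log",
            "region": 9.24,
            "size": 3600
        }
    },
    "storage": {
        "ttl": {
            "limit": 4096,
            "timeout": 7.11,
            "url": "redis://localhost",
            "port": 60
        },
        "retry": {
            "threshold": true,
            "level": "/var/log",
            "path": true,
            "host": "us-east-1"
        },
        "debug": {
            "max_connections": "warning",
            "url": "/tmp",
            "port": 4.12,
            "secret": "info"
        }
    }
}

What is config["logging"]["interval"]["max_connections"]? 3600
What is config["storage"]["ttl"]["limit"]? 4096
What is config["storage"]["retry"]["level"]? "/var/log"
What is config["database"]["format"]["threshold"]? "production"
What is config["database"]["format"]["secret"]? 5432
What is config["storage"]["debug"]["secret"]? "info"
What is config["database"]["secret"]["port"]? "us-east-1"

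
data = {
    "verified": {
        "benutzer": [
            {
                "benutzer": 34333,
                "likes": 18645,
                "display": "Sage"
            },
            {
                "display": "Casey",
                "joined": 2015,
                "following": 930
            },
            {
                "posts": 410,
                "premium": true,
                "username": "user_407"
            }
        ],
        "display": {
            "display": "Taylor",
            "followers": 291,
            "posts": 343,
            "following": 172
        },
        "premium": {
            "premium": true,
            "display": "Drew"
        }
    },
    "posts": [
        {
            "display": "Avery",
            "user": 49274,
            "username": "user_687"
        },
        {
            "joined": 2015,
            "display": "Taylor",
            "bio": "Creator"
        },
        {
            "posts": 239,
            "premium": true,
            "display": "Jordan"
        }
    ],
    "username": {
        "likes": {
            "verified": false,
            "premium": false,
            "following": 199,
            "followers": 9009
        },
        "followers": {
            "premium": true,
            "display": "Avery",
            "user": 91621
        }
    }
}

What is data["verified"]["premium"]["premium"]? True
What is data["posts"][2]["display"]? "Jordan"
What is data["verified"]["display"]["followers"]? 291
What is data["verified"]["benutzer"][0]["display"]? "Sage"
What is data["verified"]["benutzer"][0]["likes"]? 18645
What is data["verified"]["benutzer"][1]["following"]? 930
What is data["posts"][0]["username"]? "user_687"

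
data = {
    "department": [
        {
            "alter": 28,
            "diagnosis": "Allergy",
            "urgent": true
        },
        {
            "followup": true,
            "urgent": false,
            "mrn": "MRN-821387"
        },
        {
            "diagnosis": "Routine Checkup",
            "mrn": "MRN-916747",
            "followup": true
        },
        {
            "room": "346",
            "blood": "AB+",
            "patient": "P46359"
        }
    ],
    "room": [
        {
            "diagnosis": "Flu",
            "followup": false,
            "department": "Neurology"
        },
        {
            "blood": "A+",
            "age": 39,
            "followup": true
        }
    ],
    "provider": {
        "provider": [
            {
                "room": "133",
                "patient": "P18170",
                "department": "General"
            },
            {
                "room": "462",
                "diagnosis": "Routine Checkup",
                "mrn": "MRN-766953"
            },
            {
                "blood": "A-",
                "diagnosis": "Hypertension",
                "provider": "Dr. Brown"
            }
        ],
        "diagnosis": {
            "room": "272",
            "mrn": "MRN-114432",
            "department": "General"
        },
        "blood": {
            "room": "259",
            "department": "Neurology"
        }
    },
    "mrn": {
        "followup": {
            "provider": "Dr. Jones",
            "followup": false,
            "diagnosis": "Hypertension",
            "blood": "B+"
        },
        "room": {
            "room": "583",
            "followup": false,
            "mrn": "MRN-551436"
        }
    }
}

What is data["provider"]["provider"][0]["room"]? "133"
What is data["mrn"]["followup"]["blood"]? "B+"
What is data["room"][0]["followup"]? False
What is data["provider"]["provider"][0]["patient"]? "P18170"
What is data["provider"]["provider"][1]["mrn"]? "MRN-766953"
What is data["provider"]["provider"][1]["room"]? "462"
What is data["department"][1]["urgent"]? False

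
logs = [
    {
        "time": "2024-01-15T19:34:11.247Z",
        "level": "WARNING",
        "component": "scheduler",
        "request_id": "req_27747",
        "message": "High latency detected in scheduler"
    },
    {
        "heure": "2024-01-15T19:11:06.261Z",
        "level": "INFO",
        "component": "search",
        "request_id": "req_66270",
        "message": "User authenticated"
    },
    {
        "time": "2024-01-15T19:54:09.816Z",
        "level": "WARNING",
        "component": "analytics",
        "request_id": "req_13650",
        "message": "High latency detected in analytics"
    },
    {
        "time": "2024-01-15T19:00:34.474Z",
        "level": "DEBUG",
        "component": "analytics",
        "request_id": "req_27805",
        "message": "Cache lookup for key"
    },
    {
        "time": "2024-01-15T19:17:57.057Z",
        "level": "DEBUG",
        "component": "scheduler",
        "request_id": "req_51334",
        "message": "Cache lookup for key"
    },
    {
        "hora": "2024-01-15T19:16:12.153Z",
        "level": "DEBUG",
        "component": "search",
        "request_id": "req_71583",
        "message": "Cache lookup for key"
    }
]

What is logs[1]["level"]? "INFO"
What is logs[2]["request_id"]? "req_13650"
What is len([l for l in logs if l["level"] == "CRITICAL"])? 0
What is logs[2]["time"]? "2024-01-15T19:54:09.816Z"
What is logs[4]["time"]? "2024-01-15T19:17:57.057Z"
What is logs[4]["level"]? "DEBUG"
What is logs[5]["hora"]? "2024-01-15T19:16:12.153Z"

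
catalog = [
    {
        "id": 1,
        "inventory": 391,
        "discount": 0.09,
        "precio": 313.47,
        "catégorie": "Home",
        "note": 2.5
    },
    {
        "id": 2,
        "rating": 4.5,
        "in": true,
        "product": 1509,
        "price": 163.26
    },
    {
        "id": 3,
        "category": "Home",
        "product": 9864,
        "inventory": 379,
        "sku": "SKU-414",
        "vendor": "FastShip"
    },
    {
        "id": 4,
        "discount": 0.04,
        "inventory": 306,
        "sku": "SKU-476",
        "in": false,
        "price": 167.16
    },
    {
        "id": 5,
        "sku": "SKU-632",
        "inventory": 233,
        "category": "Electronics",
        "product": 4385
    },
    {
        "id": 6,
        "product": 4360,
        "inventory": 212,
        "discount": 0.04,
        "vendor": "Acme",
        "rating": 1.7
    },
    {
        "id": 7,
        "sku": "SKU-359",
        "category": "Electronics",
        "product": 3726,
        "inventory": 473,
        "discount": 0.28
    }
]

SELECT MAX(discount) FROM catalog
0.28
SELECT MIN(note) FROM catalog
2.5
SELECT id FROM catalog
[1, 2, 3, 4, 5, 6, 7]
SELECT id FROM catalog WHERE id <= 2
[1, 2]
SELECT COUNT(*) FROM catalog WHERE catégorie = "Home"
1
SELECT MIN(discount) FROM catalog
0.04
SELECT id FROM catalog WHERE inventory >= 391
[1, 7]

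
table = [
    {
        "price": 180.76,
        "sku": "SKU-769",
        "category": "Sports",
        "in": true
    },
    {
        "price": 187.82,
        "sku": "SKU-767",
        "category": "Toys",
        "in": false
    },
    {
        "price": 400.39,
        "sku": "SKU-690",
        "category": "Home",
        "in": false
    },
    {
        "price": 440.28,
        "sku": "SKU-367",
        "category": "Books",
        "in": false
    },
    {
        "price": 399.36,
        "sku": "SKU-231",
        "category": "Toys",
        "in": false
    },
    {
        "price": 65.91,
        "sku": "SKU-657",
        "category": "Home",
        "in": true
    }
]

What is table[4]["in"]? False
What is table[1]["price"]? 187.82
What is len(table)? 6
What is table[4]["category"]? "Toys"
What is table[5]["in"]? True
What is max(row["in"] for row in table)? True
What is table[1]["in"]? False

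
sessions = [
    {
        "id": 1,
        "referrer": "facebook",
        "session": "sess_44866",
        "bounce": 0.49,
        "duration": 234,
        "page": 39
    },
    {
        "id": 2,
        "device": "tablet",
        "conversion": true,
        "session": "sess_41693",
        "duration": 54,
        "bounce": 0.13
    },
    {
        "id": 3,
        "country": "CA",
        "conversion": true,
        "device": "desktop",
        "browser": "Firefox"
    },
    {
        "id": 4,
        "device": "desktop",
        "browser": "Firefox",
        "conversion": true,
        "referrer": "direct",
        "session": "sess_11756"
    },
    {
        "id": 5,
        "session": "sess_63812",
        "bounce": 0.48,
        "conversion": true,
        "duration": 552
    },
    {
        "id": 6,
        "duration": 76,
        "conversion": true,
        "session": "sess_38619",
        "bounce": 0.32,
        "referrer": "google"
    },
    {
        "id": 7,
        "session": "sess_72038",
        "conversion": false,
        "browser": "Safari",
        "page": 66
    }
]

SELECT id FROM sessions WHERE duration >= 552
[5]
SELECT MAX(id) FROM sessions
7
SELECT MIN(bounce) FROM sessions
0.13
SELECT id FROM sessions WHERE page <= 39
[1]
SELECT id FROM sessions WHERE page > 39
[7]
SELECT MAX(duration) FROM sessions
552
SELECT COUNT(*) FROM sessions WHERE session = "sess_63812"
1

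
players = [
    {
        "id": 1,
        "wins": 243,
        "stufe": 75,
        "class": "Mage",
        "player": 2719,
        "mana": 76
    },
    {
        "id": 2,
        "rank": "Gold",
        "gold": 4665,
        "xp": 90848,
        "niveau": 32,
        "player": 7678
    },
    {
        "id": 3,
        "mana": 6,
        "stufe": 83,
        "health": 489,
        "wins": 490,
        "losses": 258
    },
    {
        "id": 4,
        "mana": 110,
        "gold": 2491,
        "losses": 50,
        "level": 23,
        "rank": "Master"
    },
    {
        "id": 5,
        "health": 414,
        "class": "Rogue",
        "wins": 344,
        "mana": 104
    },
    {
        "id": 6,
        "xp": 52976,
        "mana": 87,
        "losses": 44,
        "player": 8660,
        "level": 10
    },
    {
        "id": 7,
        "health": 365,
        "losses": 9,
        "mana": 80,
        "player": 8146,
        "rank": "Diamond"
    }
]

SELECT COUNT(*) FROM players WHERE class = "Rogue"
1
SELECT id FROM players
[1, 2, 3, 4, 5, 6, 7]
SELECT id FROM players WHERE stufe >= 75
[1, 3]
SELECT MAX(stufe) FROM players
83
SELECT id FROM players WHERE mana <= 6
[3]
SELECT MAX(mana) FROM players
110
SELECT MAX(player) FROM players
8660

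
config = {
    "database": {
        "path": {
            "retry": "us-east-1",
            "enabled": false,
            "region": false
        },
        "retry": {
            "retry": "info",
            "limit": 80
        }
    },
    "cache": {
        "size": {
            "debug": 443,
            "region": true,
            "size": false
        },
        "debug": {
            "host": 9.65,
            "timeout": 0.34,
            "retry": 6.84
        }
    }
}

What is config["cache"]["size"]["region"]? True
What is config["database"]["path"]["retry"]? "us-east-1"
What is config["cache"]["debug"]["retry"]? 6.84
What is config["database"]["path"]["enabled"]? False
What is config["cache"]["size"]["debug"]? 443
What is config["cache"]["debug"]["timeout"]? 0.34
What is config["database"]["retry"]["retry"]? "info"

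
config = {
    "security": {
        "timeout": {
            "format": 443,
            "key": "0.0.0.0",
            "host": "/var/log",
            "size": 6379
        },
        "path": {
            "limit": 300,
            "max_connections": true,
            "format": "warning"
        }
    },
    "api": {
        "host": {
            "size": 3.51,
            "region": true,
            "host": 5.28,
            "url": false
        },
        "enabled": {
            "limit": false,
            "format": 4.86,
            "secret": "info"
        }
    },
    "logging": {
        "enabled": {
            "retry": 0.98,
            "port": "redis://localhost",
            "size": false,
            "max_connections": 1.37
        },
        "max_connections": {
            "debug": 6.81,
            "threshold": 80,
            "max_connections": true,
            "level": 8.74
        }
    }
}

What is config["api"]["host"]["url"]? False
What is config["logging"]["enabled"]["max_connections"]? 1.37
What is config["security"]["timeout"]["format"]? 443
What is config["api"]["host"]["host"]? 5.28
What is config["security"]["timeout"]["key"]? "0.0.0.0"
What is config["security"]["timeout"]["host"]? "/var/log"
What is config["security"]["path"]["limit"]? 300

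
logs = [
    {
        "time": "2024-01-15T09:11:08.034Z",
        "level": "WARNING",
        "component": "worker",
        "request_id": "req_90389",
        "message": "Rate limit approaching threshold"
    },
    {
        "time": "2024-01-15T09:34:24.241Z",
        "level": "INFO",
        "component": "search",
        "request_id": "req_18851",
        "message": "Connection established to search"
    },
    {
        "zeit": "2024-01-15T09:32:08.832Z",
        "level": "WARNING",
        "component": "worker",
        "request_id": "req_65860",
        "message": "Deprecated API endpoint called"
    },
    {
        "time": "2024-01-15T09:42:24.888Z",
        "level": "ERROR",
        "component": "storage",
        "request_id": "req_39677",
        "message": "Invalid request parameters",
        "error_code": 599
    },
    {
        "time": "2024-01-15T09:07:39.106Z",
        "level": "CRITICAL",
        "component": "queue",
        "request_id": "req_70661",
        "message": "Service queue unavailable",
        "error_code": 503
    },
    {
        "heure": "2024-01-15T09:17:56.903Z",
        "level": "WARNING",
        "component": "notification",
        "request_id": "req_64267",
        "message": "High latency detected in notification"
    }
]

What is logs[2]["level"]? "WARNING"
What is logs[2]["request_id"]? "req_65860"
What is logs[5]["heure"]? "2024-01-15T09:17:56.903Z"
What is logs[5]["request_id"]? "req_64267"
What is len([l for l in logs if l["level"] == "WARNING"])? 3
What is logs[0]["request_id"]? "req_90389"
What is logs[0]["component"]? "worker"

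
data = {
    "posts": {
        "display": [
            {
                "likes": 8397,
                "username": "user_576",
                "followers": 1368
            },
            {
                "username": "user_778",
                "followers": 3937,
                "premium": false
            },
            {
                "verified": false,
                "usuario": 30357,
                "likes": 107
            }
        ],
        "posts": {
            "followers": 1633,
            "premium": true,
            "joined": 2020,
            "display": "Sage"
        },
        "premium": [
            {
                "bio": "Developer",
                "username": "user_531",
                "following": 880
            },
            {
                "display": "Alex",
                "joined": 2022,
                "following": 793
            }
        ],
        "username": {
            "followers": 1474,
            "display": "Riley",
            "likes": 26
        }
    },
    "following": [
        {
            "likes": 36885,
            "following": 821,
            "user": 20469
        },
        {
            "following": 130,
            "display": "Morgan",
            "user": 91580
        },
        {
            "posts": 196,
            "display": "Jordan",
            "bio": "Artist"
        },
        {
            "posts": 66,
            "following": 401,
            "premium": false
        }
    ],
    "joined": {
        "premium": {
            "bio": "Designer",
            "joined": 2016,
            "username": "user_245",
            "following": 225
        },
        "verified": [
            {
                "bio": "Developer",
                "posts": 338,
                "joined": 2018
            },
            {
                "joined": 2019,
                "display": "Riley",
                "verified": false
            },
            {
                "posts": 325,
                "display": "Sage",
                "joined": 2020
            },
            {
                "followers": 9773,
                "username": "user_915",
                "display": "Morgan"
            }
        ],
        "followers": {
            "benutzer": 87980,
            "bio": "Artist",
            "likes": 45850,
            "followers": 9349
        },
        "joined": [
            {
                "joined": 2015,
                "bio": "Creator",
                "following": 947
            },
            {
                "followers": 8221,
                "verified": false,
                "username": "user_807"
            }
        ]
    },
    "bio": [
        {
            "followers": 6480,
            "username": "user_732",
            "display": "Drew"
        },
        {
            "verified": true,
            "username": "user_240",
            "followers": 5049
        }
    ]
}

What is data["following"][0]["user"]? 20469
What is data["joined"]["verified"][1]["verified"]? False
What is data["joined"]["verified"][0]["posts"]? 338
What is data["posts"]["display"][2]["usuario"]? 30357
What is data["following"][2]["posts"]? 196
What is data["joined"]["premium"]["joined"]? 2016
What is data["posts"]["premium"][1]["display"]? "Alex"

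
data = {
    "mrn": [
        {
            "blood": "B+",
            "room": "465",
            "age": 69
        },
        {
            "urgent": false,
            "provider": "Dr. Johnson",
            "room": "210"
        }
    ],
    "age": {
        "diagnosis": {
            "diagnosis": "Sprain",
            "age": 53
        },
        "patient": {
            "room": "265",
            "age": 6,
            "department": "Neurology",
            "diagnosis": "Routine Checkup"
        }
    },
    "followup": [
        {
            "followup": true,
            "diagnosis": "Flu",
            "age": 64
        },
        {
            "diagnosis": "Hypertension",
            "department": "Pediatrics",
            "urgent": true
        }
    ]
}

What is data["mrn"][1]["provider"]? "Dr. Johnson"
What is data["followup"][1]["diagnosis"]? "Hypertension"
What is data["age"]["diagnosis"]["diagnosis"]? "Sprain"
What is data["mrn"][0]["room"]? "465"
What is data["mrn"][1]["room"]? "210"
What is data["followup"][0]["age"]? 64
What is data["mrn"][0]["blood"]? "B+"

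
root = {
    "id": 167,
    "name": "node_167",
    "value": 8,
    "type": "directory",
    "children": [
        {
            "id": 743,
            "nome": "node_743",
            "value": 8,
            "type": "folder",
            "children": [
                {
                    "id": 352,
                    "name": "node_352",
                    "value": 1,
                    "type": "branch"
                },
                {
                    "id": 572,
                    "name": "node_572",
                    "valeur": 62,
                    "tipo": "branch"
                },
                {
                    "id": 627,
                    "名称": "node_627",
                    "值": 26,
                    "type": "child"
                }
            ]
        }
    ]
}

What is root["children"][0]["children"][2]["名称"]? "node_627"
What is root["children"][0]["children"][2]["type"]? "child"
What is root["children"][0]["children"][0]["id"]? 352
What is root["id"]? 167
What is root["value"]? 8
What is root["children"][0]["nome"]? "node_743"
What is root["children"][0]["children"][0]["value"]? 1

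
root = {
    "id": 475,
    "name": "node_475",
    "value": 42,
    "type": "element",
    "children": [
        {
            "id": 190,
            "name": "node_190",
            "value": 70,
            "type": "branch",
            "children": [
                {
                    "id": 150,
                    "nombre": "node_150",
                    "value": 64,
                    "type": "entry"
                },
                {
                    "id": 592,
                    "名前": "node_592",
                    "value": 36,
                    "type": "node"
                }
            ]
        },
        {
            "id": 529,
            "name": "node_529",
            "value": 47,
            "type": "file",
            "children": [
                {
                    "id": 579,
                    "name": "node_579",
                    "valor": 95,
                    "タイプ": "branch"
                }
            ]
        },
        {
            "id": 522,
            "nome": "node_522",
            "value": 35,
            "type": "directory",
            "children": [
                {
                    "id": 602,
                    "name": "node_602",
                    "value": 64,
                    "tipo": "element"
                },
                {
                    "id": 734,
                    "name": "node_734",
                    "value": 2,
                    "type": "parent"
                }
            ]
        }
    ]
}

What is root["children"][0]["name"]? "node_190"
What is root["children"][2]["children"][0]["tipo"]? "element"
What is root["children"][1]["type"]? "file"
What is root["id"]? 475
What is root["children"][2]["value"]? 35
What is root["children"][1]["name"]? "node_529"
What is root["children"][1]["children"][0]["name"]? "node_579"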